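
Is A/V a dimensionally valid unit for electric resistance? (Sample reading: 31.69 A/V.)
No

electric resistance has SI base units: kg * m^2 / (A^2 * s^3)
A/V does NOT reduce to kg * m^2 / (A^2 * s^3); a valid unit for electric resistance would be e.g. Ω.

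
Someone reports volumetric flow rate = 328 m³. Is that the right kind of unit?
No

volumetric flow rate has SI base units: m^3 / s
m³ does NOT reduce to m^3 / s; a valid unit for volumetric flow rate would be e.g. m³/s.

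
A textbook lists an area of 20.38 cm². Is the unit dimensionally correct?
Yes

area has SI base units: m^2
cm² reduces to the same SI base units, so it is a valid unit for area.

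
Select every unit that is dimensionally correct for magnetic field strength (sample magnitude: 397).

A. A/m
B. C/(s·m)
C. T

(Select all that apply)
A, B

magnetic field strength has SI base units: A / m

Checking each option against A / m:
  A. A/m: ✓ matches
  B. C/(s·m): ✓ matches
  C. T: ✗ does not match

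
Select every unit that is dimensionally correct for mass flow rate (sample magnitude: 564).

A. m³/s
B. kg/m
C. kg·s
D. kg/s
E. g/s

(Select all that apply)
D, E

mass flow rate has SI base units: kg / s

Checking each option against kg / s:
  A. m³/s: ✗ does not match
  B. kg/m: ✗ does not match
  C. kg·s: ✗ does not match
  D. kg/s: ✓ matches
  E. g/s: ✓ matches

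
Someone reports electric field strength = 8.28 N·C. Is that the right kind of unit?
No

electric field strength has SI base units: kg * m / (A * s^3)
N·C does NOT reduce to kg * m / (A * s^3); a valid unit for electric field strength would be e.g. V/m.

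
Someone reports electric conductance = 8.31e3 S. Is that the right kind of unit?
Yes

electric conductance has SI base units: A^2 * s^3 / (kg * m^2)
S reduces to the same SI base units, so it is a valid unit for electric conductance.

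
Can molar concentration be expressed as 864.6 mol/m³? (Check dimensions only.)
Yes

molar concentration has SI base units: mol / m^3
mol/m³ reduces to the same SI base units, so it is a valid unit for molar concentration.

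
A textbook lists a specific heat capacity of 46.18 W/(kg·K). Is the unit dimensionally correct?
No

specific heat capacity has SI base units: m^2 / (s^2 * K)
W/(kg·K) does NOT reduce to m^2 / (s^2 * K); a valid unit for specific heat capacity would be e.g. J/(kg·K).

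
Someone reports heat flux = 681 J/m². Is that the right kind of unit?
No

heat flux has SI base units: kg / s^3
J/m² does NOT reduce to kg / s^3; a valid unit for heat flux would be e.g. W/m².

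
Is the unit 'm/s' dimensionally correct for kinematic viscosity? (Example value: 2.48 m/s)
No

kinematic viscosity has SI base units: m^2 / s
m/s does NOT reduce to m^2 / s; a valid unit for kinematic viscosity would be e.g. m²/s.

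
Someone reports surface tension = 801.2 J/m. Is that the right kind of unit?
No

surface tension has SI base units: kg / s^2
J/m does NOT reduce to kg / s^2; a valid unit for surface tension would be e.g. N/m.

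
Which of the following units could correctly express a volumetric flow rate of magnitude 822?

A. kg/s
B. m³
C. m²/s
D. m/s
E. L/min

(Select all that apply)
E

volumetric flow rate has SI base units: m^3 / s

Checking each option against m^3 / s:
  A. kg/s: ✗ does not match
  B. m³: ✗ does not match
  C. m²/s: ✗ does not match
  D. m/s: ✗ does not match
  E. L/min: ✓ matches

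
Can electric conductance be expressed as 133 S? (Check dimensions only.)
Yes

electric conductance has SI base units: A^2 * s^3 / (kg * m^2)
S reduces to the same SI base units, so it is a valid unit for electric conductance.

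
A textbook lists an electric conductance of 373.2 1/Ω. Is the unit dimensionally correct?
Yes

electric conductance has SI base units: A^2 * s^3 / (kg * m^2)
1/Ω reduces to the same SI base units, so it is a valid unit for electric conductance.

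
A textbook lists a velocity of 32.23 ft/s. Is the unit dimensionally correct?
Yes

velocity has SI base units: m / s
ft/s reduces to the same SI base units, so it is a valid unit for velocity.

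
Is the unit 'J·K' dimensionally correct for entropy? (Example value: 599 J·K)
No

entropy has SI base units: kg * m^2 / (s^2 * K)
J·K does NOT reduce to kg * m^2 / (s^2 * K); a valid unit for entropy would be e.g. J/K.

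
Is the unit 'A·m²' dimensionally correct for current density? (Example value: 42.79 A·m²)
No

current density has SI base units: A / m^2
A·m² does NOT reduce to A / m^2; a valid unit for current density would be e.g. A/m².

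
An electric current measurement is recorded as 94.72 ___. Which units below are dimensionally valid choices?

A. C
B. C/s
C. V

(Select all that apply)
B

electric current has SI base units: A

Checking each option against A:
  A. C: ✗ does not match
  B. C/s: ✓ matches
  C. V: ✗ does not match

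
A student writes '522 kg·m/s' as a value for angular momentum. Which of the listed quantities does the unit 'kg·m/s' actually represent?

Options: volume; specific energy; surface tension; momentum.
momentum

angular momentum should have units dimensionally equivalent to kg * m^2 / s (e.g. kg·m²/s).
The given unit 'kg·m/s' reduces to kg * m / s. Of the listed options, that is the dimensionality of momentum.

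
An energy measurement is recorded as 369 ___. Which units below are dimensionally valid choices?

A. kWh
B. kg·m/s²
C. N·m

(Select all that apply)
A, C

energy has SI base units: kg * m^2 / s^2

Checking each option against kg * m^2 / s^2:
  A. kWh: ✓ matches
  B. kg·m/s²: ✗ does not match
  C. N·m: ✓ matches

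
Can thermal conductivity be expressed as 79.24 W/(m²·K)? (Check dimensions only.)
No

thermal conductivity has SI base units: kg * m / (s^3 * K)
W/(m²·K) does NOT reduce to kg * m / (s^3 * K); a valid unit for thermal conductivity would be e.g. W/(m·K).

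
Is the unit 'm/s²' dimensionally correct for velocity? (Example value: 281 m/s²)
No

velocity has SI base units: m / s
m/s² does NOT reduce to m / s; a valid unit for velocity would be e.g. m/s.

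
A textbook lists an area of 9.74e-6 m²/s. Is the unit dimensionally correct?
No

area has SI base units: m^2
m²/s does NOT reduce to m^2; a valid unit for area would be e.g. m².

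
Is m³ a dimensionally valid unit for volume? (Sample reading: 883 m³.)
Yes

volume has SI base units: m^3
m³ reduces to the same SI base units, so it is a valid unit for volume.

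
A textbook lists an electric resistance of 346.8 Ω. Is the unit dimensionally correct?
Yes

electric resistance has SI base units: kg * m^2 / (A^2 * s^3)
Ω reduces to the same SI base units, so it is a valid unit for electric resistance.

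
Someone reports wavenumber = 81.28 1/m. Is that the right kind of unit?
Yes

wavenumber has SI base units: 1 / m
1/m reduces to the same SI base units, so it is a valid unit for wavenumber.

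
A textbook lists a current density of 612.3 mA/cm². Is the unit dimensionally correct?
Yes

current density has SI base units: A / m^2
mA/cm² reduces to the same SI base units, so it is a valid unit for current density.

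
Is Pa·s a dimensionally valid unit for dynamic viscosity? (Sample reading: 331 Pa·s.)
Yes

dynamic viscosity has SI base units: kg / (m * s)
Pa·s reduces to the same SI base units, so it is a valid unit for dynamic viscosity.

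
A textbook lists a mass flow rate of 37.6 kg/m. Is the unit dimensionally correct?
No

mass flow rate has SI base units: kg / s
kg/m does NOT reduce to kg / s; a valid unit for mass flow rate would be e.g. kg/s.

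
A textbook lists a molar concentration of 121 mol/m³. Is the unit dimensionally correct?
Yes

molar concentration has SI base units: mol / m^3
mol/m³ reduces to the same SI base units, so it is a valid unit for molar concentration.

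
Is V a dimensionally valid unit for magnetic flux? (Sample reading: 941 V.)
No

magnetic flux has SI base units: kg * m^2 / (A * s^2)
V does NOT reduce to kg * m^2 / (A * s^2); a valid unit for magnetic flux would be e.g. Wb.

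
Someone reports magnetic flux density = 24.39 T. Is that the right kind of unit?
Yes

magnetic flux density has SI base units: kg / (A * s^2)
T reduces to the same SI base units, so it is a valid unit for magnetic flux density.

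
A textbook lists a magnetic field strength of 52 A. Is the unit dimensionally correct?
No

magnetic field strength has SI base units: A / m
A does NOT reduce to A / m; a valid unit for magnetic field strength would be e.g. A/m.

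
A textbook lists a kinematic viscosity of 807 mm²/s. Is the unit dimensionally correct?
Yes

kinematic viscosity has SI base units: m^2 / s
mm²/s reduces to the same SI base units, so it is a valid unit for kinematic viscosity.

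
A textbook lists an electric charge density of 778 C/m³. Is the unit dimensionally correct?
Yes

electric charge density has SI base units: A * s / m^3
C/m³ reduces to the same SI base units, so it is a valid unit for electric charge density.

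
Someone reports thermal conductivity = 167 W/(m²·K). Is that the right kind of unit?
No

thermal conductivity has SI base units: kg * m / (s^3 * K)
W/(m²·K) does NOT reduce to kg * m / (s^3 * K); a valid unit for thermal conductivity would be e.g. W/(m·K).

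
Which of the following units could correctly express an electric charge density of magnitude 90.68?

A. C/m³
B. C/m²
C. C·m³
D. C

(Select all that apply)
A

electric charge density has SI base units: A * s / m^3

Checking each option against A * s / m^3:
  A. C/m³: ✓ matches
  B. C/m²: ✗ does not match
  C. C·m³: ✗ does not match
  D. C: ✗ does not match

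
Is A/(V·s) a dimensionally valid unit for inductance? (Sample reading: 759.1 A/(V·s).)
No

inductance has SI base units: kg * m^2 / (A^2 * s^2)
A/(V·s) does NOT reduce to kg * m^2 / (A^2 * s^2); a valid unit for inductance would be e.g. H.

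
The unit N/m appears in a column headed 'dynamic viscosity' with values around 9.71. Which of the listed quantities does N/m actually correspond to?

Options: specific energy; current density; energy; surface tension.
surface tension

dynamic viscosity should have units dimensionally equivalent to kg / (m * s) (e.g. Pa·s).
The given unit 'N/m' reduces to kg / s^2. Of the listed options, that is the dimensionality of surface tension.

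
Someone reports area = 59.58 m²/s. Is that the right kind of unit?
No

area has SI base units: m^2
m²/s does NOT reduce to m^2; a valid unit for area would be e.g. m².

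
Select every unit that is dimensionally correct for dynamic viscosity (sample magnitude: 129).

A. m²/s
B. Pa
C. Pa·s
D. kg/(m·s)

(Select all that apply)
C, D

dynamic viscosity has SI base units: kg / (m * s)

Checking each option against kg / (m * s):
  A. m²/s: ✗ does not match
  B. Pa: ✗ does not match
  C. Pa·s: ✓ matches
  D. kg/(m·s): ✓ matches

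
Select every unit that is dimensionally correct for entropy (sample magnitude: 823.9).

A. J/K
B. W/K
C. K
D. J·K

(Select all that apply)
A

entropy has SI base units: kg * m^2 / (s^2 * K)

Checking each option against kg * m^2 / (s^2 * K):
  A. J/K: ✓ matches
  B. W/K: ✗ does not match
  C. K: ✗ does not match
  D. J·K: ✗ does not match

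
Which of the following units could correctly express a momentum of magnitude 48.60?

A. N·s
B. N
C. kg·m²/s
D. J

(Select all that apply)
A

momentum has SI base units: kg * m / s

Checking each option against kg * m / s:
  A. N·s: ✓ matches
  B. N: ✗ does not match
  C. kg·m²/s: ✗ does not match
  D. J: ✗ does not match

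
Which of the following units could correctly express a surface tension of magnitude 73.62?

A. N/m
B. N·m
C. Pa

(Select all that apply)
A

surface tension has SI base units: kg / s^2

Checking each option against kg / s^2:
  A. N/m: ✓ matches
  B. N·m: ✗ does not match
  C. Pa: ✗ does not match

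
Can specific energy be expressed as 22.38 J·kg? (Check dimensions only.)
No

specific energy has SI base units: m^2 / s^2
J·kg does NOT reduce to m^2 / s^2; a valid unit for specific energy would be e.g. J/kg.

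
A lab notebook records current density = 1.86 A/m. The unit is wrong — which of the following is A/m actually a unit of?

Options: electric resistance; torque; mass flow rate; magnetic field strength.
magnetic field strength

current density should have units dimensionally equivalent to A / m^2 (e.g. A/m²).
The given unit 'A/m' reduces to A / m. Of the listed options, that is the dimensionality of magnetic field strength.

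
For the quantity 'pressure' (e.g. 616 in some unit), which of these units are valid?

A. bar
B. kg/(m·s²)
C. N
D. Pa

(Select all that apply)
A, B, D

pressure has SI base units: kg / (m * s^2)

Checking each option against kg / (m * s^2):
  A. bar: ✓ matches
  B. kg/(m·s²): ✓ matches
  C. N: ✗ does not match
  D. Pa: ✓ matches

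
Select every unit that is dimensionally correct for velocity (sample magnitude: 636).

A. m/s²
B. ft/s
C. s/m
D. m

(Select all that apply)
B

velocity has SI base units: m / s

Checking each option against m / s:
  A. m/s²: ✗ does not match
  B. ft/s: ✓ matches
  C. s/m: ✗ does not match
  D. m: ✗ does not match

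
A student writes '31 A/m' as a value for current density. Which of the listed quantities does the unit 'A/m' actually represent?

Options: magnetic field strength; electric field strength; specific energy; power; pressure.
magnetic field strength

current density should have units dimensionally equivalent to A / m^2 (e.g. A/m²).
The given unit 'A/m' reduces to A / m. Of the listed options, that is the dimensionality of magnetic field strength.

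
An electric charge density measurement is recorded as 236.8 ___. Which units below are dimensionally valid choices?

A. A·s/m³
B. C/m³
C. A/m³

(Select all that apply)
A, B

electric charge density has SI base units: A * s / m^3

Checking each option against A * s / m^3:
  A. A·s/m³: ✓ matches
  B. C/m³: ✓ matches
  C. A/m³: ✗ does not match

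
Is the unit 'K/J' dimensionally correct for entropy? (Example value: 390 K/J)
No

entropy has SI base units: kg * m^2 / (s^2 * K)
K/J does NOT reduce to kg * m^2 / (s^2 * K); a valid unit for entropy would be e.g. J/K.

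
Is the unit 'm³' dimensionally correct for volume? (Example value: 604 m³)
Yes

volume has SI base units: m^3
m³ reduces to the same SI base units, so it is a valid unit for volume.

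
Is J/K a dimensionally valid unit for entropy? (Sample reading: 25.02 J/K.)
Yes

entropy has SI base units: kg * m^2 / (s^2 * K)
J/K reduces to the same SI base units, so it is a valid unit for entropy.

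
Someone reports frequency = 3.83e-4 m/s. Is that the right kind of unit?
No

frequency has SI base units: 1 / s
m/s does NOT reduce to 1 / s; a valid unit for frequency would be e.g. Hz.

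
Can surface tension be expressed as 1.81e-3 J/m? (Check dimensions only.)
No

surface tension has SI base units: kg / s^2
J/m does NOT reduce to kg / s^2; a valid unit for surface tension would be e.g. N/m.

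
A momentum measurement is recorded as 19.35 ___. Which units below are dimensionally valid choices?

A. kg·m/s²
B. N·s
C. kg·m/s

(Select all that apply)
B, C

momentum has SI base units: kg * m / s

Checking each option against kg * m / s:
  A. kg·m/s²: ✗ does not match
  B. N·s: ✓ matches
  C. kg·m/s: ✓ matches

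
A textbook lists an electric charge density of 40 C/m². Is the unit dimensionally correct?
No

electric charge density has SI base units: A * s / m^3
C/m² does NOT reduce to A * s / m^3; a valid unit for electric charge density would be e.g. C/m³.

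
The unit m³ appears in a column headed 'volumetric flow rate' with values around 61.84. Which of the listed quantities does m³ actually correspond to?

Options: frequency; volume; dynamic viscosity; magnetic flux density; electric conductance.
volume

volumetric flow rate should have units dimensionally equivalent to m^3 / s (e.g. m³/s).
The given unit 'm³' reduces to m^3. Of the listed options, that is the dimensionality of volume.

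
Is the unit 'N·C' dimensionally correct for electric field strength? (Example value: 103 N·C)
No

electric field strength has SI base units: kg * m / (A * s^3)
N·C does NOT reduce to kg * m / (A * s^3); a valid unit for electric field strength would be e.g. V/m.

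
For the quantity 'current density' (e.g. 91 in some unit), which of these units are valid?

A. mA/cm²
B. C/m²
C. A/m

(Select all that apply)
A

current density has SI base units: A / m^2

Checking each option against A / m^2:
  A. mA/cm²: ✓ matches
  B. C/m²: ✗ does not match
  C. A/m: ✗ does not match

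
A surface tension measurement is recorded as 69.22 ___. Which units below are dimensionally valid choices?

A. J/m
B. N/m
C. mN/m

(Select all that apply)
B, C

surface tension has SI base units: kg / s^2

Checking each option against kg / s^2:
  A. J/m: ✗ does not match
  B. N/m: ✓ matches
  C. mN/m: ✓ matches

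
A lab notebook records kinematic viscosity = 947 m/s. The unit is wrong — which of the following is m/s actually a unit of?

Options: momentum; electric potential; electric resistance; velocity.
velocity

kinematic viscosity should have units dimensionally equivalent to m^2 / s (e.g. m²/s).
The given unit 'm/s' reduces to m / s. Of the listed options, that is the dimensionality of velocity.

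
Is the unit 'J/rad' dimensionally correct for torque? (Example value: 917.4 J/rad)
Yes

torque has SI base units: kg * m^2 / s^2
J/rad reduces to the same SI base units, so it is a valid unit for torque.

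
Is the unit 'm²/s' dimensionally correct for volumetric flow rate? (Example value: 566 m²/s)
No

volumetric flow rate has SI base units: m^3 / s
m²/s does NOT reduce to m^3 / s; a valid unit for volumetric flow rate would be e.g. m³/s.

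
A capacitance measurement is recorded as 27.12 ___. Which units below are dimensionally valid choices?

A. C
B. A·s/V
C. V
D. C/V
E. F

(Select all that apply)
B, D, E

capacitance has SI base units: A^2 * s^4 / (kg * m^2)

Checking each option against A^2 * s^4 / (kg * m^2):
  A. C: ✗ does not match
  B. A·s/V: ✓ matches
  C. V: ✗ does not match
  D. C/V: ✓ matches
  E. F: ✓ matches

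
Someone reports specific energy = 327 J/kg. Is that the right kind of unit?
Yes

specific energy has SI base units: m^2 / s^2
J/kg reduces to the same SI base units, so it is a valid unit for specific energy.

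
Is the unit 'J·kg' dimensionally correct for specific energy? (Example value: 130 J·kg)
No

specific energy has SI base units: m^2 / s^2
J·kg does NOT reduce to m^2 / s^2; a valid unit for specific energy would be e.g. J/kg.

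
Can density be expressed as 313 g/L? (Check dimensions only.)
Yes

density has SI base units: kg / m^3
g/L reduces to the same SI base units, so it is a valid unit for density.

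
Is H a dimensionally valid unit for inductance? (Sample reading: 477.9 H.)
Yes

inductance has SI base units: kg * m^2 / (A^2 * s^2)
H reduces to the same SI base units, so it is a valid unit for inductance.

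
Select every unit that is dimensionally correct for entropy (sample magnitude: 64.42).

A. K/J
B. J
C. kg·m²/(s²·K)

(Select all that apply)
C

entropy has SI base units: kg * m^2 / (s^2 * K)

Checking each option against kg * m^2 / (s^2 * K):
  A. K/J: ✗ does not match
  B. J: ✗ does not match
  C. kg·m²/(s²·K): ✓ matches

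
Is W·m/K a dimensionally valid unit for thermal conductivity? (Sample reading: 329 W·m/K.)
No

thermal conductivity has SI base units: kg * m / (s^3 * K)
W·m/K does NOT reduce to kg * m / (s^3 * K); a valid unit for thermal conductivity would be e.g. W/(m·K).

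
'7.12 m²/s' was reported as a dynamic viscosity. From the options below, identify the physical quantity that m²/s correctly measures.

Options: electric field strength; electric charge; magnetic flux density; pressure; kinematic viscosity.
kinematic viscosity

dynamic viscosity should have units dimensionally equivalent to kg / (m * s) (e.g. Pa·s).
The given unit 'm²/s' reduces to m^2 / s. Of the listed options, that is the dimensionality of kinematic viscosity.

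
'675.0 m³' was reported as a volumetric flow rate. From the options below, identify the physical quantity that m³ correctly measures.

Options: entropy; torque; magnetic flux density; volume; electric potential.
volume

volumetric flow rate should have units dimensionally equivalent to m^3 / s (e.g. m³/s).
The given unit 'm³' reduces to m^3. Of the listed options, that is the dimensionality of volume.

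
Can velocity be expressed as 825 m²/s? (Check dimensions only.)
No

velocity has SI base units: m / s
m²/s does NOT reduce to m / s; a valid unit for velocity would be e.g. m/s.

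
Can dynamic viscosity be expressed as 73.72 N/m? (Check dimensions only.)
No

dynamic viscosity has SI base units: kg / (m * s)
N/m does NOT reduce to kg / (m * s); a valid unit for dynamic viscosity would be e.g. Pa·s.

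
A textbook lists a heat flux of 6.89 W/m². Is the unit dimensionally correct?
Yes

heat flux has SI base units: kg / s^3
W/m² reduces to the same SI base units, so it is a valid unit for heat flux.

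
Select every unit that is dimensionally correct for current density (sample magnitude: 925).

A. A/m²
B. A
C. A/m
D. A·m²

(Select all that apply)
A

current density has SI base units: A / m^2

Checking each option against A / m^2:
  A. A/m²: ✓ matches
  B. A: ✗ does not match
  C. A/m: ✗ does not match
  D. A·m²: ✗ does not match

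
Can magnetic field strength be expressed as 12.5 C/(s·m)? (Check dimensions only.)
Yes

magnetic field strength has SI base units: A / m
C/(s·m) reduces to the same SI base units, so it is a valid unit for magnetic field strength.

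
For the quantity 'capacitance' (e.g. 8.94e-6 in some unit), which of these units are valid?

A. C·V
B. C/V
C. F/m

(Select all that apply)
B

capacitance has SI base units: A^2 * s^4 / (kg * m^2)

Checking each option against A^2 * s^4 / (kg * m^2):
  A. C·V: ✗ does not match
  B. C/V: ✓ matches
  C. F/m: ✗ does not match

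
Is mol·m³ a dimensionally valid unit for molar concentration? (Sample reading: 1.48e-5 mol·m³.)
No

molar concentration has SI base units: mol / m^3
mol·m³ does NOT reduce to mol / m^3; a valid unit for molar concentration would be e.g. mol/m³.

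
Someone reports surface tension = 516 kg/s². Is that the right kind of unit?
Yes

surface tension has SI base units: kg / s^2
kg/s² reduces to the same SI base units, so it is a valid unit for surface tension.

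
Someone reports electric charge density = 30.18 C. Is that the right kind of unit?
No

electric charge density has SI base units: A * s / m^3
C does NOT reduce to A * s / m^3; a valid unit for electric charge density would be e.g. C/m³.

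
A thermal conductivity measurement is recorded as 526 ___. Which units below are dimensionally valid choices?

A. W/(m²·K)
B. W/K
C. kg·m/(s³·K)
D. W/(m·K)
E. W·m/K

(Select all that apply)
C, D

thermal conductivity has SI base units: kg * m / (s^3 * K)

Checking each option against kg * m / (s^3 * K):
  A. W/(m²·K): ✗ does not match
  B. W/K: ✗ does not match
  C. kg·m/(s³·K): ✓ matches
  D. W/(m·K): ✓ matches
  E. W·m/K: ✗ does not match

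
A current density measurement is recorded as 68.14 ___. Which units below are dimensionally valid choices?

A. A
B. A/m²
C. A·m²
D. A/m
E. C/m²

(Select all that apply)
B

current density has SI base units: A / m^2

Checking each option against A / m^2:
  A. A: ✗ does not match
  B. A/m²: ✓ matches
  C. A·m²: ✗ does not match
  D. A/m: ✗ does not match
  E. C/m²: ✗ does not match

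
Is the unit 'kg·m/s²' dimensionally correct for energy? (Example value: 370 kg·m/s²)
No

energy has SI base units: kg * m^2 / s^2
kg·m/s² does NOT reduce to kg * m^2 / s^2; a valid unit for energy would be e.g. J.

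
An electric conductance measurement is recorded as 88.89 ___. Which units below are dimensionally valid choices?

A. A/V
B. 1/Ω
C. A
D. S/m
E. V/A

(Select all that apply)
A, B

electric conductance has SI base units: A^2 * s^3 / (kg * m^2)

Checking each option against A^2 * s^3 / (kg * m^2):
  A. A/V: ✓ matches
  B. 1/Ω: ✓ matches
  C. A: ✗ does not match
  D. S/m: ✗ does not match
  E. V/A: ✗ does not match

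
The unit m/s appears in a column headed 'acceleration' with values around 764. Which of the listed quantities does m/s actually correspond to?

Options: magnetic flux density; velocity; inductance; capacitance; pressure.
velocity

acceleration should have units dimensionally equivalent to m / s^2 (e.g. m/s²).
The given unit 'm/s' reduces to m / s. Of the listed options, that is the dimensionality of velocity.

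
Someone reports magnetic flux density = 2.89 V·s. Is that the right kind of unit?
No

magnetic flux density has SI base units: kg / (A * s^2)
V·s does NOT reduce to kg / (A * s^2); a valid unit for magnetic flux density would be e.g. T.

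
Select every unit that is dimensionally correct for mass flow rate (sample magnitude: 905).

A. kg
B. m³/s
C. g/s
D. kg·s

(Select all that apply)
C

mass flow rate has SI base units: kg / s

Checking each option against kg / s:
  A. kg: ✗ does not match
  B. m³/s: ✗ does not match
  C. g/s: ✓ matches
  D. kg·s: ✗ does not match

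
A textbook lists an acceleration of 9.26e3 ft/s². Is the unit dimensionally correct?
Yes

acceleration has SI base units: m / s^2
ft/s² reduces to the same SI base units, so it is a valid unit for acceleration.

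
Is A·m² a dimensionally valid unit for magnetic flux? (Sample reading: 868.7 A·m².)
No

magnetic flux has SI base units: kg * m^2 / (A * s^2)
A·m² does NOT reduce to kg * m^2 / (A * s^2); a valid unit for magnetic flux would be e.g. Wb.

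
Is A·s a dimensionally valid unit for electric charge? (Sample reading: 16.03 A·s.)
Yes

electric charge has SI base units: A * s
A·s reduces to the same SI base units, so it is a valid unit for electric charge.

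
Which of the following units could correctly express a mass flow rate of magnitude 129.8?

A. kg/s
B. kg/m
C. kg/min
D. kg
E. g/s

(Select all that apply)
A, C, E

mass flow rate has SI base units: kg / s

Checking each option against kg / s:
  A. kg/s: ✓ matches
  B. kg/m: ✗ does not match
  C. kg/min: ✓ matches
  D. kg: ✗ does not match
  E. g/s: ✓ matches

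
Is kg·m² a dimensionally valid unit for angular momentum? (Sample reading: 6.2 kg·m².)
No

angular momentum has SI base units: kg * m^2 / s
kg·m² does NOT reduce to kg * m^2 / s; a valid unit for angular momentum would be e.g. kg·m²/s.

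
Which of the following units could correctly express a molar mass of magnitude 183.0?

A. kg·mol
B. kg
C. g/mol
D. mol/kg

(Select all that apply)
C

molar mass has SI base units: kg / mol

Checking each option against kg / mol:
  A. kg·mol: ✗ does not match
  B. kg: ✗ does not match
  C. g/mol: ✓ matches
  D. mol/kg: ✗ does not match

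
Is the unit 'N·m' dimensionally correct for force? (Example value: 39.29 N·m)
No

force has SI base units: kg * m / s^2
N·m does NOT reduce to kg * m / s^2; a valid unit for force would be e.g. N.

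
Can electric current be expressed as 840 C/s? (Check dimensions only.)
Yes

electric current has SI base units: A
C/s reduces to the same SI base units, so it is a valid unit for electric current.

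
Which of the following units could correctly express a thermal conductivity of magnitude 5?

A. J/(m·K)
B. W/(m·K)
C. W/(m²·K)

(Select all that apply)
B

thermal conductivity has SI base units: kg * m / (s^3 * K)

Checking each option against kg * m / (s^3 * K):
  A. J/(m·K): ✗ does not match
  B. W/(m·K): ✓ matches
  C. W/(m²·K): ✗ does not match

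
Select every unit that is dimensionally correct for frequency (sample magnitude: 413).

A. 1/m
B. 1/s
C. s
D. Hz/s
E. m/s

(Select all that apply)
B

frequency has SI base units: 1 / s

Checking each option against 1 / s:
  A. 1/m: ✗ does not match
  B. 1/s: ✓ matches
  C. s: ✗ does not match
  D. Hz/s: ✗ does not match
  E. m/s: ✗ does not match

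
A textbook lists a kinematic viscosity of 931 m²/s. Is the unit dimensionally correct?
Yes

kinematic viscosity has SI base units: m^2 / s
m²/s reduces to the same SI base units, so it is a valid unit for kinematic viscosity.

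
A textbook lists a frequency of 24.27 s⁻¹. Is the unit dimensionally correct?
Yes

frequency has SI base units: 1 / s
s⁻¹ reduces to the same SI base units, so it is a valid unit for frequency.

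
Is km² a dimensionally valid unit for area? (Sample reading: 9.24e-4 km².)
Yes

area has SI base units: m^2
km² reduces to the same SI base units, so it is a valid unit for area.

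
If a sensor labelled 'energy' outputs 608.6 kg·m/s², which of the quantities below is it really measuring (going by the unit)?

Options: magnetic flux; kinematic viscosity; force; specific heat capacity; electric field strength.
force

energy should have units dimensionally equivalent to kg * m^2 / s^2 (e.g. J).
The given unit 'kg·m/s²' reduces to kg * m / s^2. Of the listed options, that is the dimensionality of force.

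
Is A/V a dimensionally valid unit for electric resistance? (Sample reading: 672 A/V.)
No

electric resistance has SI base units: kg * m^2 / (A^2 * s^3)
A/V does NOT reduce to kg * m^2 / (A^2 * s^3); a valid unit for electric resistance would be e.g. Ω.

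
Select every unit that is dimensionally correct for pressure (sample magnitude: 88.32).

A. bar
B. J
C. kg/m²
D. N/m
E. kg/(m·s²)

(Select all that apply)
A, E

pressure has SI base units: kg / (m * s^2)

Checking each option against kg / (m * s^2):
  A. bar: ✓ matches
  B. J: ✗ does not match
  C. kg/m²: ✗ does not match
  D. N/m: ✗ does not match
  E. kg/(m·s²): ✓ matches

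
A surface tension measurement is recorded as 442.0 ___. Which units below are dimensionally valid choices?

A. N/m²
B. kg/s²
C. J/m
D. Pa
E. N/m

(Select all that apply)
B, E

surface tension has SI base units: kg / s^2

Checking each option against kg / s^2:
  A. N/m²: ✗ does not match
  B. kg/s²: ✓ matches
  C. J/m: ✗ does not match
  D. Pa: ✗ does not match
  E. N/m: ✓ matches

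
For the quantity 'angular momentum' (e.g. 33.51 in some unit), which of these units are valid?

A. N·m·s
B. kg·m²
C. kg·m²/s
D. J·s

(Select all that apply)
A, C, D

angular momentum has SI base units: kg * m^2 / s

Checking each option against kg * m^2 / s:
  A. N·m·s: ✓ matches
  B. kg·m²: ✗ does not match
  C. kg·m²/s: ✓ matches
  D. J·s: ✓ matches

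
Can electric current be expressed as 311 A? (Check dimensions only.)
Yes

electric current has SI base units: A
A reduces to the same SI base units, so it is a valid unit for electric current.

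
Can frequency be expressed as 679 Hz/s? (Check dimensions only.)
No

frequency has SI base units: 1 / s
Hz/s does NOT reduce to 1 / s; a valid unit for frequency would be e.g. Hz.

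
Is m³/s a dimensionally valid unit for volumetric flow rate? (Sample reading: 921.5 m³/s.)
Yes

volumetric flow rate has SI base units: m^3 / s
m³/s reduces to the same SI base units, so it is a valid unit for volumetric flow rate.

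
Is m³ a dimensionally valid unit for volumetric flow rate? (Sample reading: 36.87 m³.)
No

volumetric flow rate has SI base units: m^3 / s
m³ does NOT reduce to m^3 / s; a valid unit for volumetric flow rate would be e.g. m³/s.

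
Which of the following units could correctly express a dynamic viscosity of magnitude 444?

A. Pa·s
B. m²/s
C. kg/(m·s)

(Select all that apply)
A, C

dynamic viscosity has SI base units: kg / (m * s)

Checking each option against kg / (m * s):
  A. Pa·s: ✓ matches
  B. m²/s: ✗ does not match
  C. kg/(m·s): ✓ matches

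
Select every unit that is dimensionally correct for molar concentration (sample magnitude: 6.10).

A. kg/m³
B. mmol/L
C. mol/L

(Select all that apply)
B, C

molar concentration has SI base units: mol / m^3

Checking each option against mol / m^3:
  A. kg/m³: ✗ does not match
  B. mmol/L: ✓ matches
  C. mol/L: ✓ matches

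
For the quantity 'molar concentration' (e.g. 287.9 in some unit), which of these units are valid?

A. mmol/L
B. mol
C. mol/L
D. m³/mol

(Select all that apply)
A, C

molar concentration has SI base units: mol / m^3

Checking each option against mol / m^3:
  A. mmol/L: ✓ matches
  B. mol: ✗ does not match
  C. mol/L: ✓ matches
  D. m³/mol: ✗ does not match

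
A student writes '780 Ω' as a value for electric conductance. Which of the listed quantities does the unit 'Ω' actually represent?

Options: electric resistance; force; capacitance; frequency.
electric resistance

electric conductance should have units dimensionally equivalent to A^2 * s^3 / (kg * m^2) (e.g. S).
The given unit 'Ω' reduces to kg * m^2 / (A^2 * s^3). Of the listed options, that is the dimensionality of electric resistance.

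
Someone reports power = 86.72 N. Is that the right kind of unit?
No

power has SI base units: kg * m^2 / s^3
N does NOT reduce to kg * m^2 / s^3; a valid unit for power would be e.g. W.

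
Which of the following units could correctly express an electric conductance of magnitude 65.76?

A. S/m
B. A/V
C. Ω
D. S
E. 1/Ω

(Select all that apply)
B, D, E

electric conductance has SI base units: A^2 * s^3 / (kg * m^2)

Checking each option against A^2 * s^3 / (kg * m^2):
  A. S/m: ✗ does not match
  B. A/V: ✓ matches
  C. Ω: ✗ does not match
  D. S: ✓ matches
  E. 1/Ω: ✓ matches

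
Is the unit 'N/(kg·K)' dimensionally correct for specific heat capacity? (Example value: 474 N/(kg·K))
No

specific heat capacity has SI base units: m^2 / (s^2 * K)
N/(kg·K) does NOT reduce to m^2 / (s^2 * K); a valid unit for specific heat capacity would be e.g. J/(kg·K).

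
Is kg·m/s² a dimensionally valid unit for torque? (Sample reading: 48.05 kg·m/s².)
No

torque has SI base units: kg * m^2 / s^2
kg·m/s² does NOT reduce to kg * m^2 / s^2; a valid unit for torque would be e.g. N·m.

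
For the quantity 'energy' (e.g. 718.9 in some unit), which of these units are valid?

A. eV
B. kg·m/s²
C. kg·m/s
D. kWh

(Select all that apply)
A, D

energy has SI base units: kg * m^2 / s^2

Checking each option against kg * m^2 / s^2:
  A. eV: ✓ matches
  B. kg·m/s²: ✗ does not match
  C. kg·m/s: ✗ does not match
  D. kWh: ✓ matches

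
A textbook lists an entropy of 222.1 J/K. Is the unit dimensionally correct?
Yes

entropy has SI base units: kg * m^2 / (s^2 * K)
J/K reduces to the same SI base units, so it is a valid unit for entropy.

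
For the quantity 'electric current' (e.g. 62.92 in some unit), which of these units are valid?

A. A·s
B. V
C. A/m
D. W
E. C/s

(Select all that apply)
E

electric current has SI base units: A

Checking each option against A:
  A. A·s: ✗ does not match
  B. V: ✗ does not match
  C. A/m: ✗ does not match
  D. W: ✗ does not match
  E. C/s: ✓ matches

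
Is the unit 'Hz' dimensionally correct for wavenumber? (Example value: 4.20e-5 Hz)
No

wavenumber has SI base units: 1 / m
Hz does NOT reduce to 1 / m; a valid unit for wavenumber would be e.g. 1/m.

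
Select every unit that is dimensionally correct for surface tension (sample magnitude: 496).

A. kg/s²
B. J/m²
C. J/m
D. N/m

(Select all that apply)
A, B, D

surface tension has SI base units: kg / s^2

Checking each option against kg / s^2:
  A. kg/s²: ✓ matches
  B. J/m²: ✓ matches
  C. J/m: ✗ does not match
  D. N/m: ✓ matches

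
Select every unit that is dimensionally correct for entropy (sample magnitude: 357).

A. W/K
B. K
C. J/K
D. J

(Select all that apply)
C

entropy has SI base units: kg * m^2 / (s^2 * K)

Checking each option against kg * m^2 / (s^2 * K):
  A. W/K: ✗ does not match
  B. K: ✗ does not match
  C. J/K: ✓ matches
  D. J: ✗ does not match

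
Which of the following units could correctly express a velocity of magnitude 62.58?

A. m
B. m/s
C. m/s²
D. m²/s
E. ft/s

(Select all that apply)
B, E

velocity has SI base units: m / s

Checking each option against m / s:
  A. m: ✗ does not match
  B. m/s: ✓ matches
  C. m/s²: ✗ does not match
  D. m²/s: ✗ does not match
  E. ft/s: ✓ matches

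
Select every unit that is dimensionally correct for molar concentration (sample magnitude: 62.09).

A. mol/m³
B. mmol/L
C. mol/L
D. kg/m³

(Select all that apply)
A, B, C

molar concentration has SI base units: mol / m^3

Checking each option against mol / m^3:
  A. mol/m³: ✓ matches
  B. mmol/L: ✓ matches
  C. mol/L: ✓ matches
  D. kg/m³: ✗ does not match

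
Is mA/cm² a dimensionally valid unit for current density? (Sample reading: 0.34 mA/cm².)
Yes

current density has SI base units: A / m^2
mA/cm² reduces to the same SI base units, so it is a valid unit for current density.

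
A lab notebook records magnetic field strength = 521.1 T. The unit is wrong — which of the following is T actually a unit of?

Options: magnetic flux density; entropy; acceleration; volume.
magnetic flux density

magnetic field strength should have units dimensionally equivalent to A / m (e.g. A/m).
The given unit 'T' reduces to kg / (A * s^2). Of the listed options, that is the dimensionality of magnetic flux density.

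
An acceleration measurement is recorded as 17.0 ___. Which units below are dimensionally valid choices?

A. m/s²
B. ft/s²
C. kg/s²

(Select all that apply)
A, B

acceleration has SI base units: m / s^2

Checking each option against m / s^2:
  A. m/s²: ✓ matches
  B. ft/s²: ✓ matches
  C. kg/s²: ✗ does not match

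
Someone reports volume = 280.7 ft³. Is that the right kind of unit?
Yes

volume has SI base units: m^3
ft³ reduces to the same SI base units, so it is a valid unit for volume.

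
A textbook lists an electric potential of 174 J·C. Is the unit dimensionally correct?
No

electric potential has SI base units: kg * m^2 / (A * s^3)
J·C does NOT reduce to kg * m^2 / (A * s^3); a valid unit for electric potential would be e.g. V.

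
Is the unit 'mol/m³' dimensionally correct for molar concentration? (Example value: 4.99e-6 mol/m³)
Yes

molar concentration has SI base units: mol / m^3
mol/m³ reduces to the same SI base units, so it is a valid unit for molar concentration.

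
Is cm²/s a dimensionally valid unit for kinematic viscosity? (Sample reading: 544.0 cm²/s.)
Yes

kinematic viscosity has SI base units: m^2 / s
cm²/s reduces to the same SI base units, so it is a valid unit for kinematic viscosity.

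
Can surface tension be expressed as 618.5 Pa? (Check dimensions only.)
No

surface tension has SI base units: kg / s^2
Pa does NOT reduce to kg / s^2; a valid unit for surface tension would be e.g. N/m.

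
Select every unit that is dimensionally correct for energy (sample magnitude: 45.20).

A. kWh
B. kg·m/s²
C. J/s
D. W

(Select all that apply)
A

energy has SI base units: kg * m^2 / s^2

Checking each option against kg * m^2 / s^2:
  A. kWh: ✓ matches
  B. kg·m/s²: ✗ does not match
  C. J/s: ✗ does not match
  D. W: ✗ does not match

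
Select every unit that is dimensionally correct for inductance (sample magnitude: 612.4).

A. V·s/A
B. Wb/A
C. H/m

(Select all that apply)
A, B

inductance has SI base units: kg * m^2 / (A^2 * s^2)

Checking each option against kg * m^2 / (A^2 * s^2):
  A. V·s/A: ✓ matches
  B. Wb/A: ✓ matches
  C. H/m: ✗ does not match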